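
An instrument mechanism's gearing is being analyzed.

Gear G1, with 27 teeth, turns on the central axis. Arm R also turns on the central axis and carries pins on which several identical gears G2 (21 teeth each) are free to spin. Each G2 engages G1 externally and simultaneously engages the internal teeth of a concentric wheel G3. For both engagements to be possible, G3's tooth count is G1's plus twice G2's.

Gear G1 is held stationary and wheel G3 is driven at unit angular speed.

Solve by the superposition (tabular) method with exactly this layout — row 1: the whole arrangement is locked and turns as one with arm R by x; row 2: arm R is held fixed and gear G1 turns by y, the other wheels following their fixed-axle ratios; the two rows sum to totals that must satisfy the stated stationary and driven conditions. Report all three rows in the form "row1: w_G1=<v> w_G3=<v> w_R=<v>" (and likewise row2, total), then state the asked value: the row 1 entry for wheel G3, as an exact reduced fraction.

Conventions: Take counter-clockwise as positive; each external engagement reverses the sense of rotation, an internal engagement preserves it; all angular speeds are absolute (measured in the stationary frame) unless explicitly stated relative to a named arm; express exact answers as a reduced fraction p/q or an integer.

recognized (axles ride arm R): planetary set, 27/21/69 teeth
superposition row 1 [locked train]: every member turns x
row 2: sun turns y, ring = −(27/69)·y, arm 0
boundary: total ω_sun = x + y = 0 and total ω_ring = x − (27/69)·y = 1  ⇒  y = -23/32, x = 23/32
row 2 ring = −(27/69)·(-23/32) = 9/32
totals (row 1 + row 2): sun 23/32 + (-23/32) = 0, ring 23/32 + 9/32 = 1, arm 23/32 + 0 = 23/32
asked cell (row1, ring) = 23/32

row1: w_G1=23/32 w_G3=23/32 w_R=23/32
row2: w_G1=-23/32 w_G3=9/32 w_R=0
total: w_G1=0 w_G3=1 w_R=23/32
asked value: 23/32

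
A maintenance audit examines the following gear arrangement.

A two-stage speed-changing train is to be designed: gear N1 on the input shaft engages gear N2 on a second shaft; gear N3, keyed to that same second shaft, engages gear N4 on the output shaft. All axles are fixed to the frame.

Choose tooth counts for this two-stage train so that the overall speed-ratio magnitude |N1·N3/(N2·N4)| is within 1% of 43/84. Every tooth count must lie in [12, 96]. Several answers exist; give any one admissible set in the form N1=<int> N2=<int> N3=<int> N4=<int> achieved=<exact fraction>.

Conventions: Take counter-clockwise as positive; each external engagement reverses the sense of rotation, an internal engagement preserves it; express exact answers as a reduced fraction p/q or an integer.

2-stage fixed-axis compound train for ratio 43/84
target = 43/84 in lowest terms: an exact hit needs N1·N3 = k·43 and N2·N4 = k·84 for one integer k, every count in [12, 96]; additionally prefer no 1:1 stage (N1 ≠ N2, N3 ≠ N4)
k = 1…11: no 1:1-free in-range split of k·43 and k·84 into factor pairs; take k = 12
k = 12: N1·N3 = 516 = 12·43, N2·N4 = 1008 = 84·12
achieved = 12·43/(84·12) = 43/84; |achieved − target| = 0 ≤ 43/8400 ✓

N1=12 N2=84 N3=43 N4=12 achieved=43/84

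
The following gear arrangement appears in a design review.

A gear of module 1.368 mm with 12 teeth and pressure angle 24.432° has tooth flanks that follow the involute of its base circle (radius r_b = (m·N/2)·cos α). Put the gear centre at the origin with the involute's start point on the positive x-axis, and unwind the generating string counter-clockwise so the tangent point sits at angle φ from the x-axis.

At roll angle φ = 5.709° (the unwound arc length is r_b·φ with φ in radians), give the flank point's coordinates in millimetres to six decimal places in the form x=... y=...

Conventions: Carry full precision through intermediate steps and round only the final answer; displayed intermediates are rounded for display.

x=7.510002 y=0.002462

single-mesh involute tooth geometry (12T wheel at module 1.368)
pitch radius r_p = m·N/2 = 1.368·12/2 = 8.208000
base radius r_b = r_p·cos α = 8.208000·cos 24.432° = 7.472997
roll angle φ = 5.709° = 0.09964085 rad
x = r_b·(cos φ + φ·sin φ) = 7.510002
y = r_b·(sin φ − φ·cos φ) = 0.002462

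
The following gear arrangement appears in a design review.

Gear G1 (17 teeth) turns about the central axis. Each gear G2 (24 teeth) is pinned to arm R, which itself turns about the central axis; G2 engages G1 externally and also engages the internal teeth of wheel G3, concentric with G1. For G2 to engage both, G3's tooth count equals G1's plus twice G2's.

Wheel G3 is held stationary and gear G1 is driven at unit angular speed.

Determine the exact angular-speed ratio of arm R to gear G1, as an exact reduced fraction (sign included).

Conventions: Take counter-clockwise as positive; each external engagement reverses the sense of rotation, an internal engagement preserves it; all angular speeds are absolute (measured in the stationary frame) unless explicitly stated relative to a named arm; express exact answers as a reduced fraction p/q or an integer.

17/82

planetary set (17T centre, 24T on arm, 65T internal) — Willis relation
ring teeth: 17 + 2·24 = 65
17(ω_sun−ω_arm) = −65(ω_ring−ω_arm),  ω_ring = 0, ω_sun = 1
17(1−ω_arm) = −65(0−ω_arm)  ⇒  82·ω_arm = 17  ⇒  ω_arm = 17/82
ω_out/ω_in = 17/82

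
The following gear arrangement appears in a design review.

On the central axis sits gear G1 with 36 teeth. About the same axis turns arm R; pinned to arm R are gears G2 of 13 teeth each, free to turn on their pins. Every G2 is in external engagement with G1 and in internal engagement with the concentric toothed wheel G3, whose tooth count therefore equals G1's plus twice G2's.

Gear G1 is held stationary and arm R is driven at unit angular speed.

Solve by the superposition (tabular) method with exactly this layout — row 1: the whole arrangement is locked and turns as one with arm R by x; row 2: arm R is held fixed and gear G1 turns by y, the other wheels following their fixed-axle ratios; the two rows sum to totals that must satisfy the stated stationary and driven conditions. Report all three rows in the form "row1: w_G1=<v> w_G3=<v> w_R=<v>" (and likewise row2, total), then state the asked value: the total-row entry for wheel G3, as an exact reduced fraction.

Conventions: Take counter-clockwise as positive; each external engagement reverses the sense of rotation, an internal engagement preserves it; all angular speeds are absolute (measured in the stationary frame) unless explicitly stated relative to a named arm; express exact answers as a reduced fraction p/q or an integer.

row1: w_G1=1 w_G3=1 w_R=1
row2: w_G1=-1 w_G3=18/31 w_R=0
total: w_G1=0 w_G3=49/31 w_R=1
asked value: 49/31

recognized (axles ride arm R): planetary set, 36/13/62 teeth
row 1 — lock + rotate with arm: ω_sun = ω_ring = ω_arm = x
row 2 — arm fixed, fixed-axis ratios: sun y, ring −(36/62)·y, arm 0
boundary: total ω_sun = x + y = 0 and total ω_arm = x = 1  ⇒  y = -1, x = 1
row 2 ring = −(36/62)·(-1) = 18/31
totals (row 1 + row 2): sun 1 + (-1) = 0, ring 1 + 18/31 = 49/31, arm 1 + 0 = 1
asked cell (total, ring) = 49/31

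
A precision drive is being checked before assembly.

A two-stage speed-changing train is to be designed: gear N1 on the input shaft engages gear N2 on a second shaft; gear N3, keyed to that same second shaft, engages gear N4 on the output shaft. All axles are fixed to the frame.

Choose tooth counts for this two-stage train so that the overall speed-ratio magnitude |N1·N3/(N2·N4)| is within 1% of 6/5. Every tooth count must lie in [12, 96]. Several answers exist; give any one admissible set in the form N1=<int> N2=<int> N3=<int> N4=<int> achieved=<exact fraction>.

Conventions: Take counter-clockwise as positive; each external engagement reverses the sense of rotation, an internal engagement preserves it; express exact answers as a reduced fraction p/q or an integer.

N1=12 N2=15 N3=18 N4=12 achieved=6/5

2-stage fixed-axis compound train for ratio 6/5
target = 6/5 in lowest terms: an exact hit needs N1·N3 = k·6 and N2·N4 = k·5 for one integer k, every count in [12, 96]; additionally prefer no 1:1 stage (N1 ≠ N2, N3 ≠ N4)
k = 1…35: no 1:1-free in-range split of k·6 and k·5 into factor pairs; take k = 36
k = 36: N1·N3 = 216 = 12·18, N2·N4 = 180 = 15·12
achieved = 12·18/(15·12) = 6/5; |achieved − target| = 0 ≤ 3/250 ✓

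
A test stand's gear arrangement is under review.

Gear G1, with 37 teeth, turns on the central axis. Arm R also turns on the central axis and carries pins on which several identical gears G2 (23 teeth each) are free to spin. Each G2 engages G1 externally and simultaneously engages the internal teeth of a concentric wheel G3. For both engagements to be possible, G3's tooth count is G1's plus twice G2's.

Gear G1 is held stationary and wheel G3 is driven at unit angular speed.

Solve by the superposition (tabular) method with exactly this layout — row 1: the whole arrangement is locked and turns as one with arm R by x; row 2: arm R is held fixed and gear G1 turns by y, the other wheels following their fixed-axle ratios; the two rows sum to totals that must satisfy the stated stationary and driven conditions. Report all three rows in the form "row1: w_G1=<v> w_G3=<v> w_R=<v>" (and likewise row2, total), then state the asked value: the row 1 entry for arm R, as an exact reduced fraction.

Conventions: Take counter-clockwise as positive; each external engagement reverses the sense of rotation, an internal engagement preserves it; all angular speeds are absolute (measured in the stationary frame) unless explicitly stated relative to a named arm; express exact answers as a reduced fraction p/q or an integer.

topology: planetary set — G1 37T / G2 23T / G3 83T, arm = carrier (Willis)
row 1: whole set turns with the arm by x
row 2 — arm fixed, fixed-axis ratios: sun y, ring −(37/83)·y, arm 0
boundary: total ω_sun = x + y = 0 and total ω_ring = x − (37/83)·y = 1  ⇒  y = -83/120, x = 83/120
row 2 ring = −(37/83)·(-83/120) = 37/120
totals (row 1 + row 2): sun 83/120 + (-83/120) = 0, ring 83/120 + 37/120 = 1, arm 83/120 + 0 = 83/120
asked cell (row1, arm) = 83/120

row1: w_G1=83/120 w_G3=83/120 w_R=83/120
row2: w_G1=-83/120 w_G3=37/120 w_R=0
total: w_G1=0 w_G3=1 w_R=83/120
asked value: 83/120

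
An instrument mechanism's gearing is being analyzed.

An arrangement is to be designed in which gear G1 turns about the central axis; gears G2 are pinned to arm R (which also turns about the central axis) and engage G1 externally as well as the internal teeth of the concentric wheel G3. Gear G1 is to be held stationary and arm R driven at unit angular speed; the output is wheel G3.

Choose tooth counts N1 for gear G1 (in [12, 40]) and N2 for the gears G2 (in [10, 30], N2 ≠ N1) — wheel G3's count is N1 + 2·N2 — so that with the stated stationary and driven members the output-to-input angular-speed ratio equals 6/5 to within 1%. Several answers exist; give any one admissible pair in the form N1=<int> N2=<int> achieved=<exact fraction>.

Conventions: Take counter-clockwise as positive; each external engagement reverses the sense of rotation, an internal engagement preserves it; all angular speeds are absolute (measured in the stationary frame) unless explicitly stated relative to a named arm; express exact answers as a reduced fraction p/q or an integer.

topology: planetary set — design target 6/5, arm = carrier (Willis)
Willis with ω_sun = 0: ω_ring/ω_arm = (N1+N3)/N3; set equal to 6/5  ⇒  N3/N1 = 1/(6/5 − 1) = 5
N3 = N1 + 2·N2  ⇒  N2/N1 = (N3/N1 − 1)/2 = (5 − 1)/2 = 2
smallest multiple with N1 ≥ 12 and N2 ≥ 10: k = 12  ⇒  N1 = 12·1 = 12, N2 = 12·2 = 24 (N1 ≤ 40, N2 ≤ 30, N2 ≠ N1 ✓), N3 = 12 + 2·24 = 60
check: (N1+N3)/N3 with N1 = 12, N3 = 60 gives 6/5; |achieved − target| = 0 ≤ 3/250 ✓

N1=12 N2=24 achieved=6/5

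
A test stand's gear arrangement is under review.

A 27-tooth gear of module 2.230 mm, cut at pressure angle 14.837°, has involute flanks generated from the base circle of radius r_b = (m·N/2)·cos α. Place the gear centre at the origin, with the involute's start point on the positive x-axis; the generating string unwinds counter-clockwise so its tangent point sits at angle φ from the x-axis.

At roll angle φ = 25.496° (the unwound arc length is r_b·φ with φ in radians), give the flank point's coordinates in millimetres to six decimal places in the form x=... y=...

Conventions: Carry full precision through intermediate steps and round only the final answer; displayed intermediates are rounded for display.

x=31.841421 y=0.837943

single-mesh involute tooth geometry (27T wheel at module 2.230)
pitch radius r_p = m·N/2 = 2.230·27/2 = 30.105000
base radius r_b = r_p·cos α = 30.105000·cos 14.837° = 29.101246
roll angle φ = 25.496° = 0.44498915 rad
x = r_b·(cos φ + φ·sin φ) = 31.841421
y = r_b·(sin φ − φ·cos φ) = 0.837943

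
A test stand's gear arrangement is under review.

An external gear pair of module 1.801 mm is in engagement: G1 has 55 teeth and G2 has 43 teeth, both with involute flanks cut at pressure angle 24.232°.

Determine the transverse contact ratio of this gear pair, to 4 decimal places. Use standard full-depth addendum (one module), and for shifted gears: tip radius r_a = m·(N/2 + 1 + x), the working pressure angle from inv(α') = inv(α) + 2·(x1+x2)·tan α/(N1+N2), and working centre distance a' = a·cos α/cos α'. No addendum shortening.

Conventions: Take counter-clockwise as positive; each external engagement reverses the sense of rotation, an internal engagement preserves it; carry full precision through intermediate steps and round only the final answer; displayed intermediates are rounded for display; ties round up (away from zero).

1.5605

topology: single-mesh involute geometry — m = 1.801, 55T/43T pair
base radii: r_b1 = 45.163683, r_b2 = 35.309789
tip radii: r_a1 = 51.328500, r_a2 = 40.522500
no profile shift: α' = α, a' = a
action lengths: √(r_a1²−r_b1²) = 24.389683, √(r_a2²−r_b2²) = 19.881948
base pitch p_b = π·m·cos α = 5.159487
CR = (24.389683 + 19.881948 − 88.249000·sin 24.23200°)/5.159487 = 1.560501
contact ratio ≈ 1.5605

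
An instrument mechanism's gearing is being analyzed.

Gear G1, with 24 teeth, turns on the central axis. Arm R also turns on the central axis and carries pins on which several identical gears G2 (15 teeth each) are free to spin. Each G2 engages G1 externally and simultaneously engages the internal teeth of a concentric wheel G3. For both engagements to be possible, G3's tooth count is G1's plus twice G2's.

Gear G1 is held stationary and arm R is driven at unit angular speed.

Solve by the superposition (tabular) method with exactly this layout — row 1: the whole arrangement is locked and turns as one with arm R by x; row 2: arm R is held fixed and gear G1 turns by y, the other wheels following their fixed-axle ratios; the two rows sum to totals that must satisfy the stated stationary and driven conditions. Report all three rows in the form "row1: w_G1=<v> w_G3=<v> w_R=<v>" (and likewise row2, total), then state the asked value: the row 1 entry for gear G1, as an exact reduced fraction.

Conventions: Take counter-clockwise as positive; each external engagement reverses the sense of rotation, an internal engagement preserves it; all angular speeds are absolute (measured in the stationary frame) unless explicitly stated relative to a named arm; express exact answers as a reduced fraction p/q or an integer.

recognized (axles ride arm R): planetary set, 24/15/54 teeth
row 1: whole set turns with the arm by x
row 2 — arm fixed, fixed-axis ratios: sun y, ring −(24/54)·y, arm 0
boundary: total ω_sun = x + y = 0 and total ω_arm = x = 1  ⇒  y = -1, x = 1
row 2 ring = −(24/54)·(-1) = 4/9
totals (row 1 + row 2): sun 1 + (-1) = 0, ring 1 + 4/9 = 13/9, arm 1 + 0 = 1
asked cell (row1, sun) = 1

row1: w_G1=1 w_G3=1 w_R=1
row2: w_G1=-1 w_G3=4/9 w_R=0
total: w_G1=0 w_G3=13/9 w_R=1
asked value: 1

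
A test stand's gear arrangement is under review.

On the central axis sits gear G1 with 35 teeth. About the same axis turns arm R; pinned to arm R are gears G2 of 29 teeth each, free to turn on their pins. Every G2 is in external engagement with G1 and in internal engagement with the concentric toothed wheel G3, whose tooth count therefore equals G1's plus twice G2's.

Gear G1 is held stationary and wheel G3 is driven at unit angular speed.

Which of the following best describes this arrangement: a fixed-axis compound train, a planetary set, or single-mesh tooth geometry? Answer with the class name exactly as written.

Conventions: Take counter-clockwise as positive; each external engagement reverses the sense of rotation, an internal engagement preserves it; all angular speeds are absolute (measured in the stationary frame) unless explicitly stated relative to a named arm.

planetary set

planetary set (35T centre, 29T on arm, 93T internal) — Willis relation
classification: planetary set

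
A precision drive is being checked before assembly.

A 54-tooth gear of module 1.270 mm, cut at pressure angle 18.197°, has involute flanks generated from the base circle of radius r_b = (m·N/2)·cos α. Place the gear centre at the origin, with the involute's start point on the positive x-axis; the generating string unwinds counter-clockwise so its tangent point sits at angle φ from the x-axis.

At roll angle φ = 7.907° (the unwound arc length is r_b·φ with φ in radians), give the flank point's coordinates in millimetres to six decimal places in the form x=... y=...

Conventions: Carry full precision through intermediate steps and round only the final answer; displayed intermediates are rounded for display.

topology: single-mesh involute geometry — m = 1.270, N = 54
pitch radius r_p = m·N/2 = 1.270·54/2 = 34.290000
base radius r_b = r_p·cos α = 34.290000·cos 18.197° = 32.575102
roll angle φ = 7.907° = 0.13800318 rad
x = r_b·(cos φ + φ·sin φ) = 32.883821
y = r_b·(sin φ − φ·cos φ) = 0.028484

x=32.883821 y=0.028484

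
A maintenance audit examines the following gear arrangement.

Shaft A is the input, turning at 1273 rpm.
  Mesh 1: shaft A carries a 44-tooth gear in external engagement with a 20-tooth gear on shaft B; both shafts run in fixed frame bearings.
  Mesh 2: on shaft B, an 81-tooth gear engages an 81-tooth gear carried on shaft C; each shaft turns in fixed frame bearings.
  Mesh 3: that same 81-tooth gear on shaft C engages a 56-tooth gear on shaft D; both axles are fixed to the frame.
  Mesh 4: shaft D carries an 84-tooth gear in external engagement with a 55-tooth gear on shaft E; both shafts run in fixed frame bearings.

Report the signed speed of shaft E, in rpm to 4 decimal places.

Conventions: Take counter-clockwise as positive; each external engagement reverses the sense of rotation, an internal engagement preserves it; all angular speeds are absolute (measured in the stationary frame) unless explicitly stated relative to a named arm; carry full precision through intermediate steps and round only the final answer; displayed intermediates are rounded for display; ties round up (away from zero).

+6186.7800 rpm

4-mesh fixed-axis compound train (all bearings frame-fixed)
mesh 1 [44T→20T]: ω = 1273.0000×44/20 = 2800.6000 rpm, sense flips to −
mesh 2 [81T→81T]: ω = 2800.6000×81/81 = 2800.6000 rpm, sense flips to +
mesh 3 [81T→56T]: ω = 2800.6000×81/56 = 4050.8679 rpm, sense flips to −
mesh 4 [84T→55T]: ω = 4050.8679×84/55 = 6186.7800 rpm, sense flips to +
signed output speed = +6186.7800 rpm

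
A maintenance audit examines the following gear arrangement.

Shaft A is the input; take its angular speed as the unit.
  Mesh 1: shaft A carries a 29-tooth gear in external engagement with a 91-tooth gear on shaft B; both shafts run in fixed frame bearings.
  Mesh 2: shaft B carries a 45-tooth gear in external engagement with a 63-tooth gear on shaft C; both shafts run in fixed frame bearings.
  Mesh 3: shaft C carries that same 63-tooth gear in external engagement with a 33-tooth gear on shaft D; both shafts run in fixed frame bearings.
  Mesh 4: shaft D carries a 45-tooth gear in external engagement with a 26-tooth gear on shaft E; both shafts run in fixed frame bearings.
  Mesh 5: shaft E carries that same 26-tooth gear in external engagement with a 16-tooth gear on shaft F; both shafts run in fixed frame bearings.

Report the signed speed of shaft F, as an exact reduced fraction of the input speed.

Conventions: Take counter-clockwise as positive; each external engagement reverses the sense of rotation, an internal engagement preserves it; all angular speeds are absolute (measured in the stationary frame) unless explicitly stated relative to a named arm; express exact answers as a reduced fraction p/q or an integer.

5-mesh fixed-axis compound train (all bearings frame-fixed)
mesh 1 [29T→91T]: |ω|/ω_in = 1×29/91 = 29/91, sense flips to −
mesh 2 [45T→63T]: |ω|/ω_in = (29/91)×45/63 = 145/637, sense flips to +
mesh 3 [63T→33T]: |ω|/ω_in = (145/637)×63/33 = 435/1001, sense flips to −
mesh 4 [45T→26T]: |ω|/ω_in = (435/1001)×45/26 = 19575/26026, sense flips to +
mesh 5 [26T→16T]: |ω|/ω_in = (19575/26026)×26/16 = 19575/16016, sense flips to −
signed output speed (× input speed) = -19575/16016

-19575/16016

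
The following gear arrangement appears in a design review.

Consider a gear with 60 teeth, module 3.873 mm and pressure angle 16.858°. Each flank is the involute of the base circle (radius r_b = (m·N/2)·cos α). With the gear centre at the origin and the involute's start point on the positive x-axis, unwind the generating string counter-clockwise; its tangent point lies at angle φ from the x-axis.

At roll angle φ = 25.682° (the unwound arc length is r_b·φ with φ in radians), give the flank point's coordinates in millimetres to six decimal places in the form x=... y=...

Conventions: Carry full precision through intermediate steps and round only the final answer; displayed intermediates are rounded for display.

x=121.812612 y=3.271442

topology: single-mesh involute geometry — m = 3.873, N = 60
pitch radius r_p = m·N/2 = 3.873·60/2 = 116.190000
base radius r_b = r_p·cos α = 116.190000·cos 16.858° = 111.196900
roll angle φ = 25.682° = 0.44823546 rad
x = r_b·(cos φ + φ·sin φ) = 121.812612
y = r_b·(sin φ − φ·cos φ) = 3.271442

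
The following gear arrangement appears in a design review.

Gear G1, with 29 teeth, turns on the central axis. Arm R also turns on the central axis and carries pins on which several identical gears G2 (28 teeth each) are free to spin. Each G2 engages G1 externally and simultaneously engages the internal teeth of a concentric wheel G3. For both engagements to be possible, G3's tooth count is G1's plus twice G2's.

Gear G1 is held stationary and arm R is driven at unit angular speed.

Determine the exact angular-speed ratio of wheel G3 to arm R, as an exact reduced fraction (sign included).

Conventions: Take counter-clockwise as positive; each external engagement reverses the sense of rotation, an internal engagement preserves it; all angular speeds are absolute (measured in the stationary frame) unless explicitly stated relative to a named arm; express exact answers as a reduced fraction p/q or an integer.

114/85

planetary set (29T centre, 28T on arm, 85T internal) — Willis relation
ring teeth: 29 + 2·28 = 85
29(ω_sun−ω_arm) = −85(ω_ring−ω_arm),  ω_sun = 0, ω_arm = 1
ω_ring = 1 − (29/85)(0−1) = 114/85
ω_out/ω_in = 114/85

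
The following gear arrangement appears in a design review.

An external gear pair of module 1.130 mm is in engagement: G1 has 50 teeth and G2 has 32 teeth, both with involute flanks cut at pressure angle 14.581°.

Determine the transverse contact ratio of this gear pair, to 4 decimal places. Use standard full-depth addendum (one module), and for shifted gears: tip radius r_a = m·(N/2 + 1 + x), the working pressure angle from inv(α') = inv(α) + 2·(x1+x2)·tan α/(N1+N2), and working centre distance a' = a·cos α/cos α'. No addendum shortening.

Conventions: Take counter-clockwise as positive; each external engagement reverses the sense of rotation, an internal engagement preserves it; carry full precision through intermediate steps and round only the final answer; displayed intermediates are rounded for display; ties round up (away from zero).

2.0436

recognized (one external pair, fixed centres): single-mesh tooth geometry, m = 1.130, N1 = 50, N2 = 32
base radii: r_b1 = 27.340144, r_b2 = 17.497692
tip radii: r_a1 = 29.380000, r_a2 = 19.210000
no profile shift: α' = α, a' = a
action lengths: √(r_a1²−r_b1²) = 10.756437, √(r_a2²−r_b2²) = 7.928106
base pitch p_b = π·m·cos α = 3.435664
CR = (10.756437 + 7.928106 − 46.330000·sin 14.58100°)/3.435664 = 2.043575
contact ratio ≈ 2.0436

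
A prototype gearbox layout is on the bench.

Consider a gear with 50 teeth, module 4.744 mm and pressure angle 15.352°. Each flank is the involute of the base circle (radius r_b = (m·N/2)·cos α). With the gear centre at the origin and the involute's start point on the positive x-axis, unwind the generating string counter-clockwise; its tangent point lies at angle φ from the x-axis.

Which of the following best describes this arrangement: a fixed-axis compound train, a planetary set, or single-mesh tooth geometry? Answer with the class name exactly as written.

class = single-mesh tooth geometry [base-circle involute, m = 4.744, 50T]
classification: single-mesh tooth geometry

single-mesh tooth geometry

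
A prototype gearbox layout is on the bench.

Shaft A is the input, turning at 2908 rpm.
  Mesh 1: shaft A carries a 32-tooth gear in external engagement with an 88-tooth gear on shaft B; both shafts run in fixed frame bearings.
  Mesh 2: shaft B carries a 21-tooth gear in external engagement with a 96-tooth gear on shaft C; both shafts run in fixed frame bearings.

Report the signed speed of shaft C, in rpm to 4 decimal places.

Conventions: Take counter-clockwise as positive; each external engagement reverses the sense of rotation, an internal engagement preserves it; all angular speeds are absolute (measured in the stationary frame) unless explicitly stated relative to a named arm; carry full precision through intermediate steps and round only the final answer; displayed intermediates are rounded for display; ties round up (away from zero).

class = fixed-axis compound train [2 meshes; 2 ratios multiply, 2 sense flips]
mesh 1 [32T→88T]: ω = 2908.0000×32/88 = 1057.4545 rpm, sense flips to −
mesh 2 [21T→96T]: ω = 1057.4545×21/96 = 231.3182 rpm, sense flips to +
signed output speed = +231.3182 rpm

+231.3182 rpm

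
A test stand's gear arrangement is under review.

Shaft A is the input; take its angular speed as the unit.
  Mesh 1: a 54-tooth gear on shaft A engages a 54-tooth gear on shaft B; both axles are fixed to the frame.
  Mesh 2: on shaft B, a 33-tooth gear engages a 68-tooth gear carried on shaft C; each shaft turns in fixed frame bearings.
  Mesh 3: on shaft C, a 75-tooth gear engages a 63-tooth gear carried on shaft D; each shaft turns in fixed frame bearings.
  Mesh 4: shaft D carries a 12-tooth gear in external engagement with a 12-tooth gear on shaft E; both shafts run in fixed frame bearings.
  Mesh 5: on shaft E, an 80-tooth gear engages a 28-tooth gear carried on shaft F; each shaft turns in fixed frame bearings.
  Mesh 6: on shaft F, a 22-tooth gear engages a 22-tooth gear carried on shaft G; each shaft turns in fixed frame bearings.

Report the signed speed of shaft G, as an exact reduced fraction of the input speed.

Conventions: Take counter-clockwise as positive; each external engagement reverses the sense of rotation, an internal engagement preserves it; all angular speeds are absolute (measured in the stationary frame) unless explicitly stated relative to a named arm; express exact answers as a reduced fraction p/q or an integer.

6-mesh fixed-axis compound train (all bearings frame-fixed)
mesh 1 [54T→54T]: |ω|/ω_in = 1×54/54 = 1, sense flips to −
mesh 2 [33T→68T]: |ω|/ω_in = 1×33/68 = 33/68, sense flips to +
mesh 3 [75T→63T]: |ω|/ω_in = (33/68)×75/63 = 275/476, sense flips to −
mesh 4 [12T→12T]: |ω|/ω_in = (275/476)×12/12 = 275/476, sense flips to +
mesh 5 [80T→28T]: |ω|/ω_in = (275/476)×80/28 = 1375/833, sense flips to −
mesh 6 [22T→22T]: |ω|/ω_in = (1375/833)×22/22 = 1375/833, sense flips to +
signed output speed (× input speed) = 1375/833

1375/833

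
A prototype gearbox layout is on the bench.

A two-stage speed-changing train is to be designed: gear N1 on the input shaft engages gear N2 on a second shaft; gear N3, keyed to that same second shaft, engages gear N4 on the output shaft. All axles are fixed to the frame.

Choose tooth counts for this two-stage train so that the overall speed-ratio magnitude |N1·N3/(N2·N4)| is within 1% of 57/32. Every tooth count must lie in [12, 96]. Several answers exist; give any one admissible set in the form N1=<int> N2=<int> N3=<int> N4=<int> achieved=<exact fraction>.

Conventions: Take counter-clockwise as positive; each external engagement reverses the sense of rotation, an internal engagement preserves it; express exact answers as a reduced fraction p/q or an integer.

N1=18 N2=12 N3=19 N4=16 achieved=57/32

topology: fixed-axis compound train — 2 stages, target 57/32
target = 57/32 in lowest terms: an exact hit needs N1·N3 = k·57 and N2·N4 = k·32 for one integer k, every count in [12, 96]; additionally prefer no 1:1 stage (N1 ≠ N2, N3 ≠ N4)
k = 1…5: no 1:1-free in-range split of k·57 and k·32 into factor pairs; take k = 6
k = 6: N1·N3 = 342 = 18·19, N2·N4 = 192 = 12·16
achieved = 18·19/(12·16) = 57/32; |achieved − target| = 0 ≤ 57/3200 ✓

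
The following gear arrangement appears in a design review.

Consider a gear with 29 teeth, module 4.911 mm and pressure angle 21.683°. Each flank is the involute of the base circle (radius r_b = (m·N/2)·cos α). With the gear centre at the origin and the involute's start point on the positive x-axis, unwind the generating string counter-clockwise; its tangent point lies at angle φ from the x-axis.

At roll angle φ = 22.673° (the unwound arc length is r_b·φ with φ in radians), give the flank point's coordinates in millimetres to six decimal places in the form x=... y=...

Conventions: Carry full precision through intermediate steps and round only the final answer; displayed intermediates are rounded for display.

x=71.150760 y=1.345515

recognized (one wheel, involute flank): single-mesh tooth geometry, m = 4.911, N = 29
pitch radius r_p = m·N/2 = 4.911·29/2 = 71.209500
base radius r_b = r_p·cos α = 71.209500·cos 21.683° = 66.170875
roll angle φ = 22.673° = 0.39571850 rad
x = r_b·(cos φ + φ·sin φ) = 71.150760
y = r_b·(sin φ − φ·cos φ) = 1.345515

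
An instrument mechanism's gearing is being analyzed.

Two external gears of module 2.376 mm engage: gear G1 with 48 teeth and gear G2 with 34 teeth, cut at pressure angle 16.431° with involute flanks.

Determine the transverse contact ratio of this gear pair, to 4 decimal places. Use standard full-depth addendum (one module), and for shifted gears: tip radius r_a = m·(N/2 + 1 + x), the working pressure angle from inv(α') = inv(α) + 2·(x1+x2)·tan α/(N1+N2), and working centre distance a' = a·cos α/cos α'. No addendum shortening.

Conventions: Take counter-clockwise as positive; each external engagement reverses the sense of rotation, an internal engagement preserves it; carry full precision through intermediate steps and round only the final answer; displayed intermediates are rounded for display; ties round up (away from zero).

single-mesh involute tooth geometry (48T engaging 34T at module 2.376)
base radii: r_b1 = 54.695201, r_b2 = 38.742434
tip radii: r_a1 = 59.400000, r_a2 = 42.768000
no profile shift: α' = α, a' = a
action lengths: √(r_a1²−r_b1²) = 23.168837, √(r_a2²−r_b2²) = 18.114238
base pitch p_b = π·m·cos α = 7.159585
CR = (23.168837 + 18.114238 − 97.416000·sin 16.43100°)/7.159585 = 1.917421
contact ratio ≈ 1.9174

1.9174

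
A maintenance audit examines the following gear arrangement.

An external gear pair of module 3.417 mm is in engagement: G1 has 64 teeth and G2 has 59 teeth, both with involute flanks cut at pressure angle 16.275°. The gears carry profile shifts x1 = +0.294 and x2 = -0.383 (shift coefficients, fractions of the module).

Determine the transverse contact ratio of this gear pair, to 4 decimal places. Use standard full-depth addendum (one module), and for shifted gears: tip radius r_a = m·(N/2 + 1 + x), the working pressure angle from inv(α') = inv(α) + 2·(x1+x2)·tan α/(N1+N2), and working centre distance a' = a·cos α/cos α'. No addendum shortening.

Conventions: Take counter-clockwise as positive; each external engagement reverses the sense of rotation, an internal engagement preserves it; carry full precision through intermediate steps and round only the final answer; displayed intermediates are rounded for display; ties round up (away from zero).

single-mesh involute tooth geometry (64T engaging 59T at module 3.417)
base radii: r_b1 = 104.962331, r_b2 = 96.762148
tip radii: r_a1 = 113.765598, r_a2 = 102.909789
inv(α') = inv(16.275°) + 2·(+0.294-0.383)·tan α/(64+59) = 0.00747205  ⇒  α' = 15.98560°
a' = a·cos α / cos α' = 210.1455·cos 16.275°/cos 15.98560° = 209.838741
action lengths: √(r_a1²−r_b1²) = 43.880753, √(r_a2²−r_b2²) = 35.035857
base pitch p_b = π·m·cos α = 10.304653
CR = (43.880753 + 35.035857 − 209.838741·sin 15.98560°)/10.304653 = 2.050329
contact ratio ≈ 2.0503

2.0503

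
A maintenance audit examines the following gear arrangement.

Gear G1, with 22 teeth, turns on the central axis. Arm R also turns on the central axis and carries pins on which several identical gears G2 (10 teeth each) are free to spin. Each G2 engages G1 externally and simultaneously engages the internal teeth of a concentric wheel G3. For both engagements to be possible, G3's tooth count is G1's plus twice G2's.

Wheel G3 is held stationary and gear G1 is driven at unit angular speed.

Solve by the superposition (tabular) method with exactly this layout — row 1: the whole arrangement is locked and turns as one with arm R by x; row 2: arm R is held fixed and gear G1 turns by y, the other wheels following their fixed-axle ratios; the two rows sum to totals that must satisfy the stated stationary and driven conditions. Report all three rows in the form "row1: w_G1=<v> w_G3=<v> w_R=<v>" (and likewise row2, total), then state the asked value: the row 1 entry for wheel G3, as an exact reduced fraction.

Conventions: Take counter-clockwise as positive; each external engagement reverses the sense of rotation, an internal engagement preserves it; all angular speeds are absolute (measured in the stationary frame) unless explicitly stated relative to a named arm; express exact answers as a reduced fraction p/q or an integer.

row1: w_G1=11/32 w_G3=11/32 w_R=11/32
row2: w_G1=21/32 w_G3=-11/32 w_R=0
total: w_G1=1 w_G3=0 w_R=11/32
asked value: 11/32

topology: planetary set — G1 22T / G2 10T / G3 42T, arm = carrier (Willis)
superposition row 1 [locked train]: every member turns x
row 2 (arm held, sun turns y): ω_ring = −(22/42)·y, ω_arm = 0
boundary: total ω_ring = x − (22/42)·y = 0 and total ω_sun = x + y = 1  ⇒  y = 21/32, x = 11/32
row 2 ring = −(22/42)·21/32 = -11/32
totals (row 1 + row 2): sun 11/32 + 21/32 = 1, ring 11/32 + (-11/32) = 0, arm 11/32 + 0 = 11/32
asked cell (row1, ring) = 11/32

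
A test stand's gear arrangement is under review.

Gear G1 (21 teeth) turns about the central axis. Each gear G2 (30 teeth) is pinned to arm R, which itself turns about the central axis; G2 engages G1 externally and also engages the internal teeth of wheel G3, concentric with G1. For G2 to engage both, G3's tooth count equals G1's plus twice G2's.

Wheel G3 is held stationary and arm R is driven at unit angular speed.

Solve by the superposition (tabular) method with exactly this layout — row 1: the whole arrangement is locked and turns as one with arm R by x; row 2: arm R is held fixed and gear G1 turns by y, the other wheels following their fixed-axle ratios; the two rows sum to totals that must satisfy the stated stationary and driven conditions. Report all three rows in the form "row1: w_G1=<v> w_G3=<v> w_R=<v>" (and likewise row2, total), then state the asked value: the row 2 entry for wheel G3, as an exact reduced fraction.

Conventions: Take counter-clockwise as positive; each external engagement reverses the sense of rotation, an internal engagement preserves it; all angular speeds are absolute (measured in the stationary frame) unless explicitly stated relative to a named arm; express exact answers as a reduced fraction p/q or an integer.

row1: w_G1=1 w_G3=1 w_R=1
row2: w_G1=27/7 w_G3=-1 w_R=0
total: w_G1=34/7 w_G3=0 w_R=1
asked value: -1

topology: planetary set — G1 21T / G2 30T / G3 81T, arm = carrier (Willis)
row 1 (train locked, turned with arm): all members turn x
row 2: sun turns y, ring = −(21/81)·y, arm 0
boundary: total ω_ring = x − (21/81)·y = 0 and total ω_arm = x = 1  ⇒  y = 27/7, x = 1
row 2 ring = −(21/81)·27/7 = -1
totals (row 1 + row 2): sun 1 + 27/7 = 34/7, ring 1 + (-1) = 0, arm 1 + 0 = 1
asked cell (row2, ring) = -1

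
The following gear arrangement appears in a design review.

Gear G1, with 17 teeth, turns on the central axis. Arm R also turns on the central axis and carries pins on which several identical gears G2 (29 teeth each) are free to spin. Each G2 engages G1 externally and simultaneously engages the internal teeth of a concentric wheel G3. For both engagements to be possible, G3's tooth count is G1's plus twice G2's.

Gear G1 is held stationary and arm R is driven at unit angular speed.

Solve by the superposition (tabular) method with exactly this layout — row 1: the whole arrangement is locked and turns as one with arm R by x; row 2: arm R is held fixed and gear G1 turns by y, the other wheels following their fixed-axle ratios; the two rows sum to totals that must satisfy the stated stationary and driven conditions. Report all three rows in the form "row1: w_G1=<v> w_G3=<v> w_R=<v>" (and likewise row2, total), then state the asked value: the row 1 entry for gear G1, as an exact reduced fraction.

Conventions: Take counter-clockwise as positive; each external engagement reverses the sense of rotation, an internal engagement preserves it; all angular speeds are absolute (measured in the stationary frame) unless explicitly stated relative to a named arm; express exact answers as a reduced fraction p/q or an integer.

recognized (axles ride arm R): planetary set, 17/29/75 teeth
row 1 — lock + rotate with arm: ω_sun = ω_ring = ω_arm = x
row 2: sun turns y, ring = −(17/75)·y, arm 0
boundary: total ω_sun = x + y = 0 and total ω_arm = x = 1  ⇒  y = -1, x = 1
row 2 ring = −(17/75)·(-1) = 17/75
totals (row 1 + row 2): sun 1 + (-1) = 0, ring 1 + 17/75 = 92/75, arm 1 + 0 = 1
asked cell (row1, sun) = 1

row1: w_G1=1 w_G3=1 w_R=1
row2: w_G1=-1 w_G3=17/75 w_R=0
total: w_G1=0 w_G3=92/75 w_R=1
asked value: 1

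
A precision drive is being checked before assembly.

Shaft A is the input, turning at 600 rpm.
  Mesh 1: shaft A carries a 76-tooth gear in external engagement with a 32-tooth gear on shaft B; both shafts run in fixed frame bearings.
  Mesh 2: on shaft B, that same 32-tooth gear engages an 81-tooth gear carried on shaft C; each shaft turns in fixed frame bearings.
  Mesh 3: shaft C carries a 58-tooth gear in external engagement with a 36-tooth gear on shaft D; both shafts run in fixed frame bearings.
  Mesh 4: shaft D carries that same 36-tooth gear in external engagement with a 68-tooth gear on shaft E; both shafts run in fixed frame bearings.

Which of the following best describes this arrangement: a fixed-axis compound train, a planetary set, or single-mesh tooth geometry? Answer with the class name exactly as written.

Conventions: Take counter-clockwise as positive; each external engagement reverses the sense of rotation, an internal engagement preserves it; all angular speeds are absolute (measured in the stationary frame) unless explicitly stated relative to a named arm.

fixed-axis compound train

class = fixed-axis compound train [4 meshes; 4 ratios multiply, 4 sense flips]
classification: fixed-axis compound train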